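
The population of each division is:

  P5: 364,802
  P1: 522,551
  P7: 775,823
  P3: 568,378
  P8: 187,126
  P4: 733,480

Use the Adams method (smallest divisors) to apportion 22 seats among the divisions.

Standard divisor 3152160/22 ≈ 143280; standard quotas: P5 2.546, P1 3.647, P7 5.415, P3 3.967, P8 1.306, P4 5.119.
Rounding up gives 3, 4, 6, 4, 2, 6 = 25 seats, so the divisor must be adjusted.
With modified divisor 178300: modified quotas P5 2.046, P1 2.931, P7 4.351, P3 3.188, P8 1.050, P4 4.114.
Rounding up: P5 3, P1 3, P7 5, P3 4, P8 2, P4 5 (total 22).

P5: 3, P1: 3, P7: 5, P3: 4, P8: 2, P4: 5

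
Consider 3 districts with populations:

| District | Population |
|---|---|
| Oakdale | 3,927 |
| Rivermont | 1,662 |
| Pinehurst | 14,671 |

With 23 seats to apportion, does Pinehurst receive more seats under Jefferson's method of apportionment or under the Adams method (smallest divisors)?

Jefferson: Oakdale 4, Rivermont 2, Pinehurst 17.
Adams: Oakdale 5, Rivermont 2, Pinehurst 16.
Pinehurst gets 17 under Jefferson and 16 under Adams.

Jefferson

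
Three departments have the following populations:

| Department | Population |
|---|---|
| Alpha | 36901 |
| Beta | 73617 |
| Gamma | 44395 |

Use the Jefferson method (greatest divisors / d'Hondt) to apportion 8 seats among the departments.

Standard divisor 154913/8 ≈ 19364.125; standard quotas: Alpha 1.906, Beta 3.802, Gamma 2.293.
Rounding down gives 1, 3, 2 = 6 seats, so the divisor must be adjusted.
With modified divisor 16600: modified quotas Alpha 2.223, Beta 4.435, Gamma 2.674.
Rounding down: Alpha 2, Beta 4, Gamma 2 (total 8).

Alpha: 2, Beta: 4, Gamma: 2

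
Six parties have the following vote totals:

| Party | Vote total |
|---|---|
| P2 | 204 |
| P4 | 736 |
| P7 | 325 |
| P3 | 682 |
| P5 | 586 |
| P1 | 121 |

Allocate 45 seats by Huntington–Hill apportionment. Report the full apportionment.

With divisor 59: modified quotas P2 3.458, P4 12.475, P7 5.508, P3 11.559, P5 9.932, P1 2.051.
Geometric-mean thresholds: P2 √(3·4)=3.464, P4 √(12·13)=12.490, P7 √(5·6)=5.477, P3 √(11·12)=11.489, P5 √(9·10)=9.487, P1 √(2·3)=2.449.
Each quota rounded against its threshold gives P2 3, P4 12, P7 6, P3 12, P5 10, P1 2 (total 45).

P2: 3; P4: 12; P7: 6; P3: 12; P5: 10; P1: 2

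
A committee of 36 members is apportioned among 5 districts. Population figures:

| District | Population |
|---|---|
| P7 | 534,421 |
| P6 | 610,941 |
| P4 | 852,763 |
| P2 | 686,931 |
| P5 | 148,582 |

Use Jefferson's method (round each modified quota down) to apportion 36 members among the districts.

Standard divisor 2833638/36 ≈ 78712.167; standard quotas: P7 6.790, P6 7.762, P4 10.834, P2 8.727, P5 1.888.
Rounding down gives 6, 7, 10, 8, 1 = 32 seats, so the divisor must be adjusted.
With modified divisor 75300: modified quotas P7 7.097, P6 8.113, P4 11.325, P2 9.123, P5 1.973.
Rounding down: P7 7, P6 8, P4 11, P2 9, P5 1 (total 36).

P7=7, P6=8, P4=11, P2=9, P5=1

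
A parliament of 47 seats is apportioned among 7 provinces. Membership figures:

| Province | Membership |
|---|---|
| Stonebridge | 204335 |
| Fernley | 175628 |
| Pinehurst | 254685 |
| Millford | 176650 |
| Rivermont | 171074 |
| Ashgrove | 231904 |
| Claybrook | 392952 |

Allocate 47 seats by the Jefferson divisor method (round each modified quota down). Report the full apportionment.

Stonebridge 6; Fernley 5; Pinehurst 7; Millford 5; Rivermont 5; Ashgrove 7; Claybrook 12

Standard divisor 1607228/47 ≈ 34196.34; standard quotas: Stonebridge 5.975, Fernley 5.136, Pinehurst 7.448, Millford 5.166, Rivermont 5.003, Ashgrove 6.782, Claybrook 11.491.
Rounding down gives 5, 5, 7, 5, 5, 6, 11 = 44 seats, so the divisor must be adjusted.
With modified divisor 32300: modified quotas Stonebridge 6.326, Fernley 5.437, Pinehurst 7.885, Millford 5.469, Rivermont 5.296, Ashgrove 7.180, Claybrook 12.166.
Rounding down: Stonebridge 6, Fernley 5, Pinehurst 7, Millford 5, Rivermont 5, Ashgrove 7, Claybrook 12 (total 47).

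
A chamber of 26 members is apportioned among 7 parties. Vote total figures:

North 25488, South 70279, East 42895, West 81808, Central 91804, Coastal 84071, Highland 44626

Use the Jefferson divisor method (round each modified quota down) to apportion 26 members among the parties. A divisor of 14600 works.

North 1, South 4, East 2, West 5, Central 6, Coastal 5, Highland 3

With modified divisor 14600: modified quotas North 1.746, South 4.814, East 2.938, West 5.603, Central 6.288, Coastal 5.758, Highland 3.057.
Rounding down: North 1, South 4, East 2, West 5, Central 6, Coastal 5, Highland 3 (total 26).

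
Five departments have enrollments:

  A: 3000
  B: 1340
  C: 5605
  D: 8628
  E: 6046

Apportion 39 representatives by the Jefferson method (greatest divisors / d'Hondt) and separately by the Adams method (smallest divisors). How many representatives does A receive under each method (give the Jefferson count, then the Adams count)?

4 and 5

Jefferson: A 4, B 2, C 9, D 14, E 10.
Adams: A 5, B 2, C 9, D 13, E 10.
A gets 4 under Jefferson and 5 under Adams.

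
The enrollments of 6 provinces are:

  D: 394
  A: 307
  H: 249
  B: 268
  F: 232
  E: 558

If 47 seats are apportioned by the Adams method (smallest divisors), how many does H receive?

6

Standard divisor 2008/47 ≈ 42.723; standard quotas: D 9.222, A 7.186, H 5.828, B 6.273, F 5.430, E 13.061.
Rounding up gives 10, 8, 6, 7, 6, 14 = 51 seats, so the divisor must be adjusted.
With modified divisor 46: modified quotas D 8.565, A 6.674, H 5.413, B 5.826, F 5.043, E 12.130.
Rounding up: D 9, A 7, H 6, B 6, F 6, E 13 (total 47).
H receives 6.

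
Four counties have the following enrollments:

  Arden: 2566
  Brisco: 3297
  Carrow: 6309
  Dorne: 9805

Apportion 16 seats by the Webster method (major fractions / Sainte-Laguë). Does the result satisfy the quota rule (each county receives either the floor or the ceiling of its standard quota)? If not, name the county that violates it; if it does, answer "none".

none

Standard quotas: Arden 1.868, Brisco 2.400, Carrow 4.593, Dorne 7.138.
Webster allocation: Arden 2, Brisco 2, Carrow 5, Dorne 7.
Every allocation lies between the lower and upper quota.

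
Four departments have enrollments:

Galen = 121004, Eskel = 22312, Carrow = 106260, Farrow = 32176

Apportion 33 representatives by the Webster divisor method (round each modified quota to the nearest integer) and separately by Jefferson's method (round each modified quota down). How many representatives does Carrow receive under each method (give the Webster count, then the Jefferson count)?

Webster: Galen 14, Eskel 3, Carrow 12, Farrow 4.
Jefferson: Galen 15, Eskel 2, Carrow 13, Farrow 3.
Carrow gets 12 under Webster and 13 under Jefferson.

12 and 13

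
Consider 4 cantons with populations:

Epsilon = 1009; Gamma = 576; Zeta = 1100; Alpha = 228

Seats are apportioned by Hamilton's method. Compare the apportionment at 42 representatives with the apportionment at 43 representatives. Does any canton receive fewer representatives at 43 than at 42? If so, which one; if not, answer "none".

none

At 42 seats: Epsilon 15, Gamma 8, Zeta 16, Alpha 3.
At 43 seats: Epsilon 15, Gamma 9, Zeta 16, Alpha 3.
No canton's allocation decreased.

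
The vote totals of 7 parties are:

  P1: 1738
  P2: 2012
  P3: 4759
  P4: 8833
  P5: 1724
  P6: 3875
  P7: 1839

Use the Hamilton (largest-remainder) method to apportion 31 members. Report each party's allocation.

Standard divisor: 24780 ÷ 31 ≈ 799.355.
Standard quotas: P1 2.1743, P2 2.5170, P3 5.9536, P4 11.0502, P5 2.1567, P6 4.8477, P7 2.3006.
Lower quotas: P1 2, P2 2, P3 5, P4 11, P5 2, P6 4, P7 2 (sum 28, leaving 3 seats).
Remainders in descending order: P3 0.9536, P6 0.8477, P2 0.5170, P7 0.3006, P1 0.1743, P5 0.1567, P4 0.0502.
The surplus seats go to P3, P6, P2.

P1: 2; P2: 3; P3: 6; P4: 11; P5: 2; P6: 5; P7: 2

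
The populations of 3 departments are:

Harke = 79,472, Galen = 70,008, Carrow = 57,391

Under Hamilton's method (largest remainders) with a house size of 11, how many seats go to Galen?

Total 206871; standard divisor 206871/11 ≈ 18806.455.
Standard quotas: Harke 4.2258, Galen 3.7226, Carrow 3.0517.
Lower quotas: Harke 4, Galen 3, Carrow 3 (sum 10, leaving 1 seat).
Remainders in descending order: Galen 0.7226, Harke 0.2258, Carrow 0.0517.
The surplus seat goes to Galen.
Galen receives 4.

4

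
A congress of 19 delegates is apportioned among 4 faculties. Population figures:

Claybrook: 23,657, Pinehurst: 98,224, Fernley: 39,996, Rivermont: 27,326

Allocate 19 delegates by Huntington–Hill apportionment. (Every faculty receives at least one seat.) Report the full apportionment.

With divisor 10006: modified quotas Claybrook 2.364, Pinehurst 9.817, Fernley 3.997, Rivermont 2.731.
Geometric-mean thresholds: Claybrook √(2·3)=2.449, Pinehurst √(9·10)=9.487, Fernley √(3·4)=3.464, Rivermont √(2·3)=2.449.
Each quota rounded against its threshold gives Claybrook 2, Pinehurst 10, Fernley 4, Rivermont 3 (total 19).

Claybrook 2, Pinehurst 10, Fernley 4, Rivermont 3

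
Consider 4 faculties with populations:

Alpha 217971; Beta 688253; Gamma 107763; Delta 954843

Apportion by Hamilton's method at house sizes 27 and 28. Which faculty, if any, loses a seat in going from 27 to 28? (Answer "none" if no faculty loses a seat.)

At 27 seats: Alpha 3, Beta 9, Gamma 2, Delta 13.
At 28 seats: Alpha 3, Beta 10, Gamma 1, Delta 14.
Gamma drops from 2 to 1.

Gamma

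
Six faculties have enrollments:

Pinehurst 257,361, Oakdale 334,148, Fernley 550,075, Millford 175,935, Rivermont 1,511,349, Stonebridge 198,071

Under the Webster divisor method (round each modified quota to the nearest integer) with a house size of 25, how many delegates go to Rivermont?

12

Standard divisor 3026939/25 ≈ 121077.56; standard quotas: Pinehurst 2.126, Oakdale 2.760, Fernley 4.543, Millford 1.453, Rivermont 12.482, Stonebridge 1.636.
Rounding to the nearest integer gives Pinehurst 2, Oakdale 3, Fernley 5, Millford 1, Rivermont 12, Stonebridge 2 — total 25, matching the house size, so no adjustment is needed.
Rivermont receives 12.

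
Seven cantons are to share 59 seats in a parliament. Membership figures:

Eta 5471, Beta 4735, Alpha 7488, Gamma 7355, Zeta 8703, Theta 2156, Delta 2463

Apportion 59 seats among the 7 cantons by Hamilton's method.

Eta 9, Beta 7, Alpha 12, Gamma 11, Zeta 13, Theta 3, Delta 4

Total 38371; standard divisor 38371/59 ≈ 650.356.
Standard quotas: Eta 8.4123, Beta 7.2806, Alpha 11.5137, Gamma 11.3092, Zeta 13.3819, Theta 3.3151, Delta 3.7872.
Lower quotas: Eta 8, Beta 7, Alpha 11, Gamma 11, Zeta 13, Theta 3, Delta 3 (sum 56, leaving 3 seats).
Remainders in descending order: Delta 0.7872, Alpha 0.5137, Eta 0.4123, Zeta 0.3819, Theta 0.3151, Gamma 0.3092, Beta 0.2806.
The surplus seats go to Delta, Alpha, Eta.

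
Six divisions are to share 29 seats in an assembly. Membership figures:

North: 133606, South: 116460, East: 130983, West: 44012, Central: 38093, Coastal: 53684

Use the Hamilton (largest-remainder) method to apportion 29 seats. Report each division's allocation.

Total 516838; standard divisor 516838/29 = 17822.
Standard quotas: North 7.4967, South 6.5346, East 7.3495, West 2.4695, Central 2.1374, Coastal 3.0122.
Lower quotas: North 7, South 6, East 7, West 2, Central 2, Coastal 3 (sum 27, leaving 2 seats).
Remainders in descending order: South 0.5346, North 0.4967, West 0.4695, East 0.3495, Central 0.1374, Coastal 0.0122.
The surplus seats go to South, North.

North=8, South=7, East=7, West=2, Central=2, Coastal=3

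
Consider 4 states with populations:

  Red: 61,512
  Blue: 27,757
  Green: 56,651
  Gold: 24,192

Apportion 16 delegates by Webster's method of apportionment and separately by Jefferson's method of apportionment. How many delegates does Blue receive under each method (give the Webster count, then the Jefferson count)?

Webster: Red 6, Blue 3, Green 5, Gold 2.
Jefferson: Red 6, Blue 2, Green 6, Gold 2.
Blue gets 3 under Webster and 2 under Jefferson.

3 and 2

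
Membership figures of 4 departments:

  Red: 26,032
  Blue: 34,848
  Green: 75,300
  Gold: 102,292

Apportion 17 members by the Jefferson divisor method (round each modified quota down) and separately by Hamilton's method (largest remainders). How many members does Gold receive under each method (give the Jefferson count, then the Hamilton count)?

8 and 7

Jefferson: Red 2, Blue 2, Green 5, Gold 8.
Hamilton: Red 2, Blue 3, Green 5, Gold 7.
Gold gets 8 under Jefferson and 7 under Hamilton.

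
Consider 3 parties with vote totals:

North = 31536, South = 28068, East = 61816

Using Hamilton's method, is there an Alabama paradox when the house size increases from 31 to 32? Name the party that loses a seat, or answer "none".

At 31 seats: North 8, South 7, East 16.
At 32 seats: North 8, South 8, East 16.
No party's allocation decreased.

none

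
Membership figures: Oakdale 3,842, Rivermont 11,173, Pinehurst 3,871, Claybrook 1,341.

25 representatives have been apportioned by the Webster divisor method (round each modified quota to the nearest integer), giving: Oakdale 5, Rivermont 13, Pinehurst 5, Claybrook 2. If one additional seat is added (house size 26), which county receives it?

Priority for the next seat is population ÷ (current seats + 0.5).
Priorities: Oakdale 698.545, Rivermont 827.630, Pinehurst 703.818, Claybrook 536.400.
Highest priority: Rivermont.

Rivermont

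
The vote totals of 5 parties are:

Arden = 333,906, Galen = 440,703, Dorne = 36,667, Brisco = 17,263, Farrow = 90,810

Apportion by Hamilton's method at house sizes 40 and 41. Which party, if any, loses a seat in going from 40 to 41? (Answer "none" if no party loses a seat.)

Dorne

At 40 seats: Arden 14, Galen 19, Dorne 2, Brisco 1, Farrow 4.
At 41 seats: Arden 15, Galen 20, Dorne 1, Brisco 1, Farrow 4.
Dorne drops from 2 to 1.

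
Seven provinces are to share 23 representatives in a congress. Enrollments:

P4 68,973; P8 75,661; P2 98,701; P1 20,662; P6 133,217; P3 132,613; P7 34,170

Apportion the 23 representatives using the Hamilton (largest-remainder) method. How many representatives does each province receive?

The standard divisor is 563997/23 ≈ 24521.609.
Standard quotas: P4 2.8127, P8 3.0855, P2 4.0251, P1 0.8426, P6 5.4326, P3 5.4080, P7 1.3935.
Lower quotas: P4 2, P8 3, P2 4, P1 0, P6 5, P3 5, P7 1 (sum 20, leaving 3 seats).
Remainders in descending order: P1 0.8426, P4 0.8127, P6 0.4326, P3 0.4080, P7 0.3935, P8 0.0855, P2 0.0251.
Largest remainders: P1, P4, P6 receive the extra seats.

P4=3; P8=3; P2=4; P1=1; P6=6; P3=5; P7=1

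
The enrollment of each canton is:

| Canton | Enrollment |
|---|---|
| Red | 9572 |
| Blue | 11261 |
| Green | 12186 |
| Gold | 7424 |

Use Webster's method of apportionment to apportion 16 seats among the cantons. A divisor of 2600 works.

With modified divisor 2600: modified quotas Red 3.682, Blue 4.331, Green 4.687, Gold 2.855.
Rounding to the nearest integer: Red 4, Blue 4, Green 5, Gold 3 (total 16).

Red 4; Blue 4; Green 5; Gold 3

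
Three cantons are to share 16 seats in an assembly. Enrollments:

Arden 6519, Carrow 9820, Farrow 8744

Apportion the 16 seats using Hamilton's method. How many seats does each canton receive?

Standard divisor: 25083 ÷ 16 ≈ 1567.688.
Standard quotas: Arden 4.1584, Carrow 6.2640, Farrow 5.5776.
Lower quotas: Arden 4, Carrow 6, Farrow 5 (sum 15, leaving 1 seat).
Remainders in descending order: Farrow 0.5776, Carrow 0.2640, Arden 0.1584.
The surplus seat goes to Farrow.

Arden=4, Carrow=6, Farrow=6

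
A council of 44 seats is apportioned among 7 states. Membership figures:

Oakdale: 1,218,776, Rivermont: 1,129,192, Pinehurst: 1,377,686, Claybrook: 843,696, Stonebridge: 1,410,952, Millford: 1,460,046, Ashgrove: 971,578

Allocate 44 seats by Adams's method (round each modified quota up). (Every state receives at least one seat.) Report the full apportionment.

Oakdale=6, Rivermont=6, Pinehurst=7, Claybrook=5, Stonebridge=7, Millford=8, Ashgrove=5

Standard divisor 8411926/44 ≈ 191180.136; standard quotas: Oakdale 6.375, Rivermont 5.906, Pinehurst 7.206, Claybrook 4.413, Stonebridge 7.380, Millford 7.637, Ashgrove 5.082.
Rounding up gives 7, 6, 8, 5, 8, 8, 6 = 48 seats, so the divisor must be adjusted.
With modified divisor 205900: modified quotas Oakdale 5.919, Rivermont 5.484, Pinehurst 6.691, Claybrook 4.098, Stonebridge 6.853, Millford 7.091, Ashgrove 4.719.
Rounding up: Oakdale 6, Rivermont 6, Pinehurst 7, Claybrook 5, Stonebridge 7, Millford 8, Ashgrove 5 (total 44).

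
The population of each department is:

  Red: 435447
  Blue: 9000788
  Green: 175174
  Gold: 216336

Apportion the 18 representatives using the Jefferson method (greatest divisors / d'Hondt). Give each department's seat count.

Standard divisor 9827745/18 ≈ 545985.833; standard quotas: Red 0.798, Blue 16.485, Green 0.321, Gold 0.396.
Rounding down gives 0, 16, 0, 0 = 16 seats, so the divisor must be adjusted.
With modified divisor 486900: modified quotas Red 0.894, Blue 18.486, Green 0.360, Gold 0.444.
Rounding down: Red 0, Blue 18, Green 0, Gold 0 (total 18).

Red 0, Blue 18, Green 0, Gold 0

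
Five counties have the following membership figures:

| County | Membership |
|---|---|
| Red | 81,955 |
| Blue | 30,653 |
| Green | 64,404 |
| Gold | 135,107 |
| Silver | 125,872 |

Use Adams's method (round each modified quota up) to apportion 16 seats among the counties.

Standard divisor 437991/16 ≈ 27374.438; standard quotas: Red 2.994, Blue 1.120, Green 2.353, Gold 4.936, Silver 4.598.
Rounding up gives 3, 2, 3, 5, 5 = 18 seats, so the divisor must be adjusted.
With modified divisor 31800: modified quotas Red 2.577, Blue 0.964, Green 2.025, Gold 4.249, Silver 3.958.
Rounding up: Red 3, Blue 1, Green 3, Gold 5, Silver 4 (total 16).

Red 3, Blue 1, Green 3, Gold 5, Silver 4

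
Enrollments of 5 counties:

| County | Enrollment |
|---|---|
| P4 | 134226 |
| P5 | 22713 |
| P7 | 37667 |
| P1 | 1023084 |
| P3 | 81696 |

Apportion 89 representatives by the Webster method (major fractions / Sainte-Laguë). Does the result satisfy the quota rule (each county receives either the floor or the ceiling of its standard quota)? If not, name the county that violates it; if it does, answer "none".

P1

Standard quotas: P4 9.194, P5 1.556, P7 2.580, P1 70.075, P3 5.596.
Webster allocation: P4 9, P5 2, P7 3, P1 69, P3 6.
P1 has quota 70.075 (lower 70, upper 71) but receives 69 — outside the quota interval.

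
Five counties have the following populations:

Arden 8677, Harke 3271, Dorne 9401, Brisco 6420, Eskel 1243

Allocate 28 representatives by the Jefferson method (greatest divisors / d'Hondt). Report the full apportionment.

Standard divisor 29012/28 ≈ 1036.143; standard quotas: Arden 8.374, Harke 3.157, Dorne 9.073, Brisco 6.196, Eskel 1.200.
Rounding down gives 8, 3, 9, 6, 1 = 27 seats, so the divisor must be adjusted.
With modified divisor 950: modified quotas Arden 9.134, Harke 3.443, Dorne 9.896, Brisco 6.758, Eskel 1.308.
Rounding down: Arden 9, Harke 3, Dorne 9, Brisco 6, Eskel 1 (total 28).

Arden 9, Harke 3, Dorne 9, Brisco 6, Eskel 1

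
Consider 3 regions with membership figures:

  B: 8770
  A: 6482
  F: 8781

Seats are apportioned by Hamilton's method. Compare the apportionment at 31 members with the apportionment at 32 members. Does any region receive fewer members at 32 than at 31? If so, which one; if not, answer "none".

At 31 seats: B 11, A 9, F 11.
At 32 seats: B 12, A 8, F 12.
A drops from 9 to 8.

A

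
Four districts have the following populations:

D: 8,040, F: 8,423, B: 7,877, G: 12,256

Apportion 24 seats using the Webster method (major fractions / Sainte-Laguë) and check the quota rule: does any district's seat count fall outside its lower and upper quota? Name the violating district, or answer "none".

Standard quotas: D 5.273, F 5.524, B 5.166, G 8.038.
Webster allocation: D 5, F 6, B 5, G 8.
Every allocation lies between the lower and upper quota.

none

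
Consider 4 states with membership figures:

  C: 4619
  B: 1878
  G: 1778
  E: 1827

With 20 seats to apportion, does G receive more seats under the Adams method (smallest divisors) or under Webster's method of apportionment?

Adams

Adams: C 8, B 4, G 4, E 4.
Webster: C 9, B 4, G 3, E 4.
G gets 4 under Adams and 3 under Webster.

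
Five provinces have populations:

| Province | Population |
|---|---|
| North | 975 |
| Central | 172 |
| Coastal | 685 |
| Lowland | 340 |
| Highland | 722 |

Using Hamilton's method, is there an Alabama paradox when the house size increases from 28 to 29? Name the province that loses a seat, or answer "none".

none

At 28 seats: North 9, Central 2, Coastal 7, Lowland 3, Highland 7.
At 29 seats: North 10, Central 2, Coastal 7, Lowland 3, Highland 7.
No province's allocation decreased.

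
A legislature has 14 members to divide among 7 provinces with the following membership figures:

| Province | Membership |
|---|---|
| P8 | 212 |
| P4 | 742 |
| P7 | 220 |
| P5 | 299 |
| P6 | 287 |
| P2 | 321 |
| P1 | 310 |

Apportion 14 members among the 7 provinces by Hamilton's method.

P8 1; P4 4; P7 1; P5 2; P6 2; P2 2; P1 2

Standard divisor: 2391 ÷ 14 ≈ 170.786.
Standard quotas: P8 1.241, P4 4.345, P7 1.288, P5 1.751, P6 1.680, P2 1.880, P1 1.815.
Lower quotas: P8 1, P4 4, P7 1, P5 1, P6 1, P2 1, P1 1 (sum 10, leaving 4 seats).
Remainders in descending order: P2 0.880, P1 0.815, P5 0.751, P6 0.680, P4 0.345, P7 0.288, P8 0.241.
The surplus seats go to P2, P1, P5, P6.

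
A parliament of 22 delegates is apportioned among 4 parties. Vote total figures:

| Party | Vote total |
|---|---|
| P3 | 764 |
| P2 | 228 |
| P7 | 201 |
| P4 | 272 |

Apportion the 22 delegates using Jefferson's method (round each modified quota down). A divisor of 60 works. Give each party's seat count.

P3: 12, P2: 3, P7: 3, P4: 4

With modified divisor 60: modified quotas P3 12.733, P2 3.800, P7 3.350, P4 4.533.
Rounding down: P3 12, P2 3, P7 3, P4 4 (total 22).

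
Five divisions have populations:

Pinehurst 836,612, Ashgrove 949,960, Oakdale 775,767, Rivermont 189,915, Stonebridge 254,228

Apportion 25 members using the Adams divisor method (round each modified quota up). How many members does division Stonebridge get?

2

Standard divisor 3006482/25 ≈ 120259.28; standard quotas: Pinehurst 6.957, Ashgrove 7.899, Oakdale 6.451, Rivermont 1.579, Stonebridge 2.114.
Rounding up gives 7, 8, 7, 2, 3 = 27 seats, so the divisor must be adjusted.
With modified divisor 132500: modified quotas Pinehurst 6.314, Ashgrove 7.170, Oakdale 5.855, Rivermont 1.433, Stonebridge 1.919.
Rounding up: Pinehurst 7, Ashgrove 8, Oakdale 6, Rivermont 2, Stonebridge 2 (total 25).
Stonebridge receives 2.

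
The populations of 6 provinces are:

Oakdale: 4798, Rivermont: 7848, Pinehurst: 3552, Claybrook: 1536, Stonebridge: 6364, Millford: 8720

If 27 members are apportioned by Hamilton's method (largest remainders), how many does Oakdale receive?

4

The standard divisor is 32818/27 ≈ 1215.481.
Standard quotas: Oakdale 3.9474, Rivermont 6.4567, Pinehurst 2.9223, Claybrook 1.2637, Stonebridge 5.2358, Millford 7.1741.
Lower quotas: Oakdale 3, Rivermont 6, Pinehurst 2, Claybrook 1, Stonebridge 5, Millford 7 (sum 24, leaving 3 seats).
Remainders in descending order: Oakdale 0.9474, Pinehurst 0.9223, Rivermont 0.4567, Claybrook 0.2637, Stonebridge 0.2358, Millford 0.1741.
The surplus seats go to Oakdale, Pinehurst, Rivermont.
Oakdale receives 4.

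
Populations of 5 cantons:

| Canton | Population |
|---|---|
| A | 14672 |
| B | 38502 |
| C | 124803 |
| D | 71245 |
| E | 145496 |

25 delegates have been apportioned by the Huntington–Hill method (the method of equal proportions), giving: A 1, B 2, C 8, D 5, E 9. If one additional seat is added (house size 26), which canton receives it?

Priority for the next seat is population ÷ (√(s·(s+1))).
Priorities: A 10374.671, B 15718.376, C 14708.175, D 13007.498, E 15336.625.
Highest priority: B.

B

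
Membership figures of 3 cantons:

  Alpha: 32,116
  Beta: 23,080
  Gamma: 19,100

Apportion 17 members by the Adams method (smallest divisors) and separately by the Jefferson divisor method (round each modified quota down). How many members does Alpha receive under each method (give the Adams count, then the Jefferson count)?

7 and 8

Adams: Alpha 7, Beta 5, Gamma 5.
Jefferson: Alpha 8, Beta 5, Gamma 4.
Alpha gets 7 under Adams and 8 under Jefferson.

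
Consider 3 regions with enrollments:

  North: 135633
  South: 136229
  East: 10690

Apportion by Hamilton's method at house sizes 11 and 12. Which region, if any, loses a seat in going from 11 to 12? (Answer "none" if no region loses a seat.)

East

At 11 seats: North 5, South 5, East 1.
At 12 seats: North 6, South 6, East 0.
East drops from 1 to 0.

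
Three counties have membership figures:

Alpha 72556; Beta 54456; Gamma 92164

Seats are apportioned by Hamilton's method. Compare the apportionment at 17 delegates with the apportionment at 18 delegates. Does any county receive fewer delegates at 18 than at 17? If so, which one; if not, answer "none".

none

At 17 seats: Alpha 6, Beta 4, Gamma 7.
At 18 seats: Alpha 6, Beta 4, Gamma 8.
No county's allocation decreased.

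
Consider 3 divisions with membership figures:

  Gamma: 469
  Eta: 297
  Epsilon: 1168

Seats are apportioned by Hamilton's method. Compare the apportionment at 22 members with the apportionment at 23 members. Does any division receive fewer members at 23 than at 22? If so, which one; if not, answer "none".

Eta

At 22 seats: Gamma 5, Eta 4, Epsilon 13.
At 23 seats: Gamma 6, Eta 3, Epsilon 14.
Eta drops from 4 to 3.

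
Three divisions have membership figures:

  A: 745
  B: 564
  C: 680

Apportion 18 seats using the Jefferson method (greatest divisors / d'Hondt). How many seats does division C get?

6

Standard divisor 1989/18 ≈ 110.5; standard quotas: A 6.742, B 5.104, C 6.154.
Rounding down gives 6, 5, 6 = 17 seats, so the divisor must be adjusted.
With modified divisor 100: modified quotas A 7.450, B 5.640, C 6.800.
Rounding down: A 7, B 5, C 6 (total 18).
C receives 6.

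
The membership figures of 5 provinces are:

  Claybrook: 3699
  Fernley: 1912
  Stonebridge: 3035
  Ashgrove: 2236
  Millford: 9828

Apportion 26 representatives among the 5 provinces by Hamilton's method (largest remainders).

Claybrook=5; Fernley=2; Stonebridge=4; Ashgrove=3; Millford=12

Standard divisor: 20710 ÷ 26 ≈ 796.538.
Standard quotas: Claybrook 4.6438, Fernley 2.4004, Stonebridge 3.8102, Ashgrove 2.8071, Millford 12.3384.
Lower quotas: Claybrook 4, Fernley 2, Stonebridge 3, Ashgrove 2, Millford 12 (sum 23, leaving 3 seats).
Remainders in descending order: Stonebridge 0.8102, Ashgrove 0.8071, Claybrook 0.6438, Fernley 0.4004, Millford 0.3384.
Largest remainders: Stonebridge, Ashgrove, Claybrook receive the extra seats.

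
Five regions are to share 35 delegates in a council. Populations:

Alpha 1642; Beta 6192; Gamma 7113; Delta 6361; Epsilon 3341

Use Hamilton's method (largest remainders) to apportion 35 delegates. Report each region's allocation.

Total 24649; standard divisor 24649/35 ≈ 704.257.
Standard quotas: Alpha 2.3315, Beta 8.7922, Gamma 10.1000, Delta 9.0322, Epsilon 4.7440.
Lower quotas: Alpha 2, Beta 8, Gamma 10, Delta 9, Epsilon 4 (sum 33, leaving 2 seats).
Remainders in descending order: Beta 0.7922, Epsilon 0.7440, Alpha 0.3315, Gamma 0.1000, Delta 0.0322.
Largest remainders: Beta, Epsilon receive the extra seats.

Alpha: 2, Beta: 9, Gamma: 10, Delta: 9, Epsilon: 5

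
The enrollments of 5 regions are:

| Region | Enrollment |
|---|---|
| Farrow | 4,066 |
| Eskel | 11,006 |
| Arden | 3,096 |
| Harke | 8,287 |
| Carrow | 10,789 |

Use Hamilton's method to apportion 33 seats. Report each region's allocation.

Standard divisor: 37244 ÷ 33 ≈ 1128.606.
Standard quotas: Farrow 3.6027, Eskel 9.7519, Arden 2.7432, Harke 7.3427, Carrow 9.5596.
Lower quotas: Farrow 3, Eskel 9, Arden 2, Harke 7, Carrow 9 (sum 30, leaving 3 seats).
Remainders in descending order: Eskel 0.7519, Arden 0.7432, Farrow 0.6027, Carrow 0.5596, Harke 0.3427.
The surplus seats go to Eskel, Arden, Farrow.

Farrow=4, Eskel=10, Arden=3, Harke=7, Carrow=9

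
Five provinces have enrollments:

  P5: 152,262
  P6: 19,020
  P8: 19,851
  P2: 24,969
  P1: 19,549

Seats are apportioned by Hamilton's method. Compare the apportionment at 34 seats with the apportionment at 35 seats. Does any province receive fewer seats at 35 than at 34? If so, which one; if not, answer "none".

none

At 34 seats: P5 22, P6 3, P8 3, P2 3, P1 3.
At 35 seats: P5 22, P6 3, P8 3, P2 4, P1 3.
No province's allocation decreased.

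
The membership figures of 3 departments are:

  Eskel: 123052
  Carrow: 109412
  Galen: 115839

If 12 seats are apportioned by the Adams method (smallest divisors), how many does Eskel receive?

Standard divisor 348303/12 ≈ 29025.25; standard quotas: Eskel 4.239, Carrow 3.770, Galen 3.991.
Rounding up gives 5, 4, 4 = 13 seats, so the divisor must be adjusted.
With modified divisor 33600: modified quotas Eskel 3.662, Carrow 3.256, Galen 3.448.
Rounding up: Eskel 4, Carrow 4, Galen 4 (total 12).
Eskel receives 4.

4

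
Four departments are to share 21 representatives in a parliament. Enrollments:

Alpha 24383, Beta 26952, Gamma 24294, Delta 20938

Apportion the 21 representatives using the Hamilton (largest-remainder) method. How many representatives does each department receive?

Alpha 5, Beta 6, Gamma 5, Delta 5

The standard divisor is 96567/21 ≈ 4598.429.
Standard quotas: Alpha 5.3025, Beta 5.8611, Gamma 5.2831, Delta 4.5533.
Lower quotas: Alpha 5, Beta 5, Gamma 5, Delta 4 (sum 19, leaving 2 seats).
Remainders in descending order: Beta 0.8611, Delta 0.5533, Alpha 0.3025, Gamma 0.2831.
The surplus seats go to Beta, Delta.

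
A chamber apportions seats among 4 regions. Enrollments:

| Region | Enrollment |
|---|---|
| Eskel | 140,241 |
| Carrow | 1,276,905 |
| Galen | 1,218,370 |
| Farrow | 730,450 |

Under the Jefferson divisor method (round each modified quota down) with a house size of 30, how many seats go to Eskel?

Standard divisor 3365966/30 ≈ 112198.867; standard quotas: Eskel 1.250, Carrow 11.381, Galen 10.859, Farrow 6.510.
Rounding down gives 1, 11, 10, 6 = 28 seats, so the divisor must be adjusted.
With modified divisor 105400: modified quotas Eskel 1.331, Carrow 12.115, Galen 11.559, Farrow 6.930.
Rounding down: Eskel 1, Carrow 12, Galen 11, Farrow 6 (total 30).
Eskel receives 1.

1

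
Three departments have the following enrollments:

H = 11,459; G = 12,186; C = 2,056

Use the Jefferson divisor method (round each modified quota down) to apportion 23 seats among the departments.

Standard divisor 25701/23 ≈ 1117.435; standard quotas: H 10.255, G 10.905, C 1.840.
Rounding down gives 10, 10, 1 = 21 seats, so the divisor must be adjusted.
With modified divisor 1038.98: modified quotas H 11.029, G 11.729, C 1.979.
Rounding down: H 11, G 11, C 1 (total 23).

H=11; G=11; C=1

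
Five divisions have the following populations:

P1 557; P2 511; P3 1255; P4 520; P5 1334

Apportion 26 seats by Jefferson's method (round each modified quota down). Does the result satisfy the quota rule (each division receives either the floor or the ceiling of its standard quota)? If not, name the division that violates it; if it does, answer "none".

none

Standard quotas: P1 3.467, P2 3.181, P3 7.812, P4 3.237, P5 8.304.
Jefferson allocation: P1 3, P2 3, P3 8, P4 3, P5 9.
Every allocation lies between the lower and upper quota.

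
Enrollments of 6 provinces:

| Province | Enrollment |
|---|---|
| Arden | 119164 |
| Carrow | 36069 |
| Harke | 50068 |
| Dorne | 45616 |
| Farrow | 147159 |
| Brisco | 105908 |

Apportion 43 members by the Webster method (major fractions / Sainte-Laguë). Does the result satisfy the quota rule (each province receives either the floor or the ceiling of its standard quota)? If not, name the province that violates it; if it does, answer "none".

none

Standard quotas: Arden 10.167, Carrow 3.077, Harke 4.272, Dorne 3.892, Farrow 12.556, Brisco 9.036.
Webster allocation: Arden 10, Carrow 3, Harke 4, Dorne 4, Farrow 13, Brisco 9.
Every allocation lies between the lower and upper quota.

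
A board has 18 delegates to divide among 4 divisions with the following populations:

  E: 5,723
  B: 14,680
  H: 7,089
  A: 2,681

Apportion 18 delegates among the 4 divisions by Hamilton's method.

Total 30173; standard divisor 30173/18 ≈ 1676.278.
Standard quotas: E 3.4141, B 8.7575, H 4.2290, A 1.5994.
Lower quotas: E 3, B 8, H 4, A 1 (sum 16, leaving 2 seats).
Remainders in descending order: B 0.7575, A 0.5994, E 0.4141, H 0.2290.
Largest remainders: B, A receive the extra seats.

E 3; B 9; H 4; A 2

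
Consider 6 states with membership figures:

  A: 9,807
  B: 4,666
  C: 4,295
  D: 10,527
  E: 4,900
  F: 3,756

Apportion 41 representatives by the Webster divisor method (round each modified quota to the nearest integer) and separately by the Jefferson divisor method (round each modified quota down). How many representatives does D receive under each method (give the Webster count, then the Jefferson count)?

Webster: A 11, B 5, C 5, D 11, E 5, F 4.
Jefferson: A 11, B 5, C 4, D 12, E 5, F 4.
D gets 11 under Webster and 12 under Jefferson.

11 and 12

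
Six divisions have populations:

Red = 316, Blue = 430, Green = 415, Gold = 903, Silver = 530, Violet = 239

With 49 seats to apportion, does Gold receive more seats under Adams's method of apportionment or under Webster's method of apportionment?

Webster

Adams: Red 6, Blue 8, Green 7, Gold 15, Silver 9, Violet 4.
Webster: Red 6, Blue 7, Green 7, Gold 16, Silver 9, Violet 4.
Gold gets 15 under Adams and 16 under Webster.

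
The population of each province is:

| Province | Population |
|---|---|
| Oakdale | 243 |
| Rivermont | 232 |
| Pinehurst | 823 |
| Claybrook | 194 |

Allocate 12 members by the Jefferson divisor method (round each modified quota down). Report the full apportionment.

Standard divisor 1492/12 ≈ 124.333; standard quotas: Oakdale 1.954, Rivermont 1.866, Pinehurst 6.619, Claybrook 1.560.
Rounding down gives 1, 1, 6, 1 = 9 seats, so the divisor must be adjusted.
With modified divisor 110: modified quotas Oakdale 2.209, Rivermont 2.109, Pinehurst 7.482, Claybrook 1.764.
Rounding down: Oakdale 2, Rivermont 2, Pinehurst 7, Claybrook 1 (total 12).

Oakdale: 2, Rivermont: 2, Pinehurst: 7, Claybrook: 1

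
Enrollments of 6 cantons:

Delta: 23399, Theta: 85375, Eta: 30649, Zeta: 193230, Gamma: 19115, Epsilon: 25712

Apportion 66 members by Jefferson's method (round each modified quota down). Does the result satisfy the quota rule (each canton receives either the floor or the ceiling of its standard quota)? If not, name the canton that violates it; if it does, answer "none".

Zeta

Standard quotas: Delta 4.091, Theta 14.927, Eta 5.359, Zeta 33.785, Gamma 3.342, Epsilon 4.496.
Jefferson allocation: Delta 4, Theta 15, Eta 5, Zeta 35, Gamma 3, Epsilon 4.
Zeta has quota 33.785 (lower 33, upper 34) but receives 35 — outside the quota interval.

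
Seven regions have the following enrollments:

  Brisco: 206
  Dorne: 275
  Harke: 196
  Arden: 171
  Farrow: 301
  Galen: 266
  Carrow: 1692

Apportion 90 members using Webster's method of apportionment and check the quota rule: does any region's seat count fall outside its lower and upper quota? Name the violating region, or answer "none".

Standard quotas: Brisco 5.967, Dorne 7.966, Harke 5.678, Arden 4.953, Farrow 8.719, Galen 7.705, Carrow 49.012.
Webster allocation: Brisco 6, Dorne 8, Harke 6, Arden 5, Farrow 9, Galen 8, Carrow 48.
Carrow has quota 49.012 (lower 49, upper 50) but receives 48 — outside the quota interval.

Carrow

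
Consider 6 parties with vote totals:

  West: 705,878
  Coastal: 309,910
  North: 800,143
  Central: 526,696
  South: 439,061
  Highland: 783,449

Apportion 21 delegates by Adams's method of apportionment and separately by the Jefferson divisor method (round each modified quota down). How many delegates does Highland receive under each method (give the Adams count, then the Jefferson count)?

4 and 5

Adams: West 4, Coastal 2, North 5, Central 3, South 3, Highland 4.
Jefferson: West 4, Coastal 2, North 5, Central 3, South 2, Highland 5.
Highland gets 4 under Adams and 5 under Jefferson.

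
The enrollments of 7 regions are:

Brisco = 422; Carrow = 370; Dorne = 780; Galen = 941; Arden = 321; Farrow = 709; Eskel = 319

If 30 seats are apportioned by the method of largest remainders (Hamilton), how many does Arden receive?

3

Total 3862; standard divisor 3862/30 ≈ 128.733.
Standard quotas: Brisco 3.278, Carrow 2.874, Dorne 6.059, Galen 7.310, Arden 2.494, Farrow 5.508, Eskel 2.478.
Lower quotas: Brisco 3, Carrow 2, Dorne 6, Galen 7, Arden 2, Farrow 5, Eskel 2 (sum 27, leaving 3 seats).
Remainders in descending order: Carrow 0.874, Farrow 0.508, Arden 0.494, Eskel 0.478, Galen 0.310, Brisco 0.278, Dorne 0.059.
The surplus seats go to Carrow, Farrow, Arden.
Arden receives 3.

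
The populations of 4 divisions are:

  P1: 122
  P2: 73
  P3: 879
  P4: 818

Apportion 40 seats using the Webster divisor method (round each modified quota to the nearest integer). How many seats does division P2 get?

Standard divisor 1892/40 ≈ 47.3; standard quotas: P1 2.579, P2 1.543, P3 18.584, P4 17.294.
Rounding to the nearest integer gives 3, 2, 19, 17 = 41 seats, so the divisor must be adjusted.
With modified divisor 48: modified quotas P1 2.542, P2 1.521, P3 18.312, P4 17.042.
Rounding to the nearest integer: P1 3, P2 2, P3 18, P4 17 (total 40).
P2 receives 2.

2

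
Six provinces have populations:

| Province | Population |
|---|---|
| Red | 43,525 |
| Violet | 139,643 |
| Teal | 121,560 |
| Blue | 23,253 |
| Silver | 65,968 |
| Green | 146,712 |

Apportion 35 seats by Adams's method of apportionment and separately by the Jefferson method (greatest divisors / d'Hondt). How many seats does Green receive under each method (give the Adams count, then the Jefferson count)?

9 and 10

Adams: Red 3, Violet 9, Teal 8, Blue 2, Silver 4, Green 9.
Jefferson: Red 3, Violet 9, Teal 8, Blue 1, Silver 4, Green 10.
Green gets 9 under Adams and 10 under Jefferson.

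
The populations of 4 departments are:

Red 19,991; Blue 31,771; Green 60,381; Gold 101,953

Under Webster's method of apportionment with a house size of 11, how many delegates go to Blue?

2

Standard divisor 214096/11 ≈ 19463.273; standard quotas: Red 1.027, Blue 1.632, Green 3.102, Gold 5.238.
Rounding to the nearest integer gives Red 1, Blue 2, Green 3, Gold 5 — total 11, matching the house size, so no adjustment is needed.
Blue receives 2.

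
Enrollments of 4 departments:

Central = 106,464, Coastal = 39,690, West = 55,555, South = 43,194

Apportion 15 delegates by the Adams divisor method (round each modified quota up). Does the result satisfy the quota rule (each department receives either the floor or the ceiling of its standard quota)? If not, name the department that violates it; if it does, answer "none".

Standard quotas: Central 6.521, Coastal 2.431, West 3.403, South 2.646.
Adams allocation: Central 6, Coastal 3, West 3, South 3.
Every allocation lies between the lower and upper quota.

none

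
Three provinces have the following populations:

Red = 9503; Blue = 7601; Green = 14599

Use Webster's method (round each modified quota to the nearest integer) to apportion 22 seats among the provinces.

Standard divisor 31703/22 ≈ 1441.045; standard quotas: Red 6.595, Blue 5.275, Green 10.131.
Rounding to the nearest integer gives Red 7, Blue 5, Green 10 — total 22, matching the house size, so no adjustment is needed.

Red 7, Blue 5, Green 10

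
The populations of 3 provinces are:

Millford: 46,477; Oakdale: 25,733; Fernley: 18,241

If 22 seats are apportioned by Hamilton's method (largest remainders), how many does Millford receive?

11

Standard divisor: 90451 ÷ 22 ≈ 4111.409.
Standard quotas: Millford 11.3044, Oakdale 6.2589, Fernley 4.4367.
Lower quotas: Millford 11, Oakdale 6, Fernley 4 (sum 21, leaving 1 seat).
Remainders in descending order: Fernley 0.4367, Millford 0.3044, Oakdale 0.2589.
The surplus seat goes to Fernley.
Millford receives 11.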